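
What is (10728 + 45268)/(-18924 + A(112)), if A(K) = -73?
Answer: -55996/18997 ≈ -2.9476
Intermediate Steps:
(10728 + 45268)/(-18924 + A(112)) = (10728 + 45268)/(-18924 - 73) = 55996/(-18997) = 55996*(-1/18997) = -55996/18997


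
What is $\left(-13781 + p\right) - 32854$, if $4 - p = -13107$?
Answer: $-33524$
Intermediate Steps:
$p = 13111$ ($p = 4 - -13107 = 4 + 13107 = 13111$)
$\left(-13781 + p\right) - 32854 = \left(-13781 + 13111\right) - 32854 = -670 - 32854 = -33524$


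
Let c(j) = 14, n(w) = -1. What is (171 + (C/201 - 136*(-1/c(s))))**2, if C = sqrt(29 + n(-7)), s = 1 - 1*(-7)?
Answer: 64650691597/1979649 + 5060*sqrt(7)/1407 ≈ 32667.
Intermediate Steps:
s = 8 (s = 1 + 7 = 8)
C = 2*sqrt(7) (C = sqrt(29 - 1) = sqrt(28) = 2*sqrt(7) ≈ 5.2915)
(171 + (C/201 - 136*(-1/c(s))))**2 = (171 + ((2*sqrt(7))/201 - 136/((-1*14))))**2 = (171 + ((2*sqrt(7))*(1/201) - 136/(-14)))**2 = (171 + (2*sqrt(7)/201 - 136*(-1/14)))**2 = (171 + (2*sqrt(7)/201 + 68/7))**2 = (171 + (68/7 + 2*sqrt(7)/201))**2 = (1265/7 + 2*sqrt(7)/201)**2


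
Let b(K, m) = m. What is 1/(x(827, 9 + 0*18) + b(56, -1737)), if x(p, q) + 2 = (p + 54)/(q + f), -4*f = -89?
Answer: -125/213851 ≈ -0.00058452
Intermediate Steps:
f = 89/4 (f = -1/4*(-89) = 89/4 ≈ 22.250)
x(p, q) = -2 + (54 + p)/(89/4 + q) (x(p, q) = -2 + (p + 54)/(q + 89/4) = -2 + (54 + p)/(89/4 + q))
1/(x(827, 9 + 0*18) + b(56, -1737)) = 1/(2*(19 - 4*(9 + 0*18) + 2*827)/(89 + 4*(9 + 0*18)) - 1737) = 1/(2*(19 - 4*(9 + 0) + 1654)/(89 + 4*(9 + 0)) - 1737) = 1/(2*(19 - 4*9 + 1654)/(89 + 4*9) - 1737) = 1/(2*(19 - 36 + 1654)/(89 + 36) - 1737) = 1/(2*1637/125 - 1737) = 1/(2*(1/125)*1637 - 1737) = 1/(3274/125 - 1737) = 1/(-213851/125) = -125/213851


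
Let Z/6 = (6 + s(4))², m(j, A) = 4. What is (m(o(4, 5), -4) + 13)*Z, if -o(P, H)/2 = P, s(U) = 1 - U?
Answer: 918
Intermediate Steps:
o(P, H) = -2*P
Z = 54 (Z = 6*(6 + (1 - 1*4))² = 6*(6 + (1 - 4))² = 6*(6 - 3)² = 6*3² = 6*9 = 54)
(m(o(4, 5), -4) + 13)*Z = (4 + 13)*54 = 17*54 = 918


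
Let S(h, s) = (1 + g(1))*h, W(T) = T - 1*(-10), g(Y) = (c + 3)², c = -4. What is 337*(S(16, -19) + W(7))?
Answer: 16513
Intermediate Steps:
g(Y) = 1 (g(Y) = (-4 + 3)² = (-1)² = 1)
W(T) = 10 + T (W(T) = T + 10 = 10 + T)
S(h, s) = 2*h (S(h, s) = (1 + 1)*h = 2*h)
337*(S(16, -19) + W(7)) = 337*(2*16 + (10 + 7)) = 337*(32 + 17) = 337*49 = 16513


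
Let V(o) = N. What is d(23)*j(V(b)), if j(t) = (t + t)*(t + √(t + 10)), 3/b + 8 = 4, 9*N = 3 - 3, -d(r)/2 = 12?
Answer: 0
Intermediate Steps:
d(r) = -24 (d(r) = -2*12 = -24)
N = 0 (N = (3 - 3)/9 = (⅑)*0 = 0)
b = -¾ (b = 3/(-8 + 4) = 3/(-4) = 3*(-¼) = -¾ ≈ -0.75000)
V(o) = 0
j(t) = 2*t*(t + √(10 + t)) (j(t) = (2*t)*(t + √(10 + t)) = 2*t*(t + √(10 + t)))
d(23)*j(V(b)) = -48*0*(0 + √(10 + 0)) = -48*0*(0 + √10) = -48*0*√10 = -24*0 = 0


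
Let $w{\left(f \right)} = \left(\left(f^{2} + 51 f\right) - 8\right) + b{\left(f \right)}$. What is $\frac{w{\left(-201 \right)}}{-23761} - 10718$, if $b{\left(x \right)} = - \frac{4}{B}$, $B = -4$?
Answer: $- \frac{254700541}{23761} \approx -10719.0$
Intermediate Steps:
$b{\left(x \right)} = 1$ ($b{\left(x \right)} = - \frac{4}{-4} = \left(-4\right) \left(- \frac{1}{4}\right) = 1$)
$w{\left(f \right)} = -7 + f^{2} + 51 f$ ($w{\left(f \right)} = \left(\left(f^{2} + 51 f\right) - 8\right) + 1 = \left(-8 + f^{2} + 51 f\right) + 1 = -7 + f^{2} + 51 f$)
$\frac{w{\left(-201 \right)}}{-23761} - 10718 = \frac{-7 + \left(-201\right)^{2} + 51 \left(-201\right)}{-23761} - 10718 = \left(-7 + 40401 - 10251\right) \left(- \frac{1}{23761}\right) - 10718 = 30143 \left(- \frac{1}{23761}\right) - 10718 = - \frac{30143}{23761} - 10718 = - \frac{254700541}{23761}$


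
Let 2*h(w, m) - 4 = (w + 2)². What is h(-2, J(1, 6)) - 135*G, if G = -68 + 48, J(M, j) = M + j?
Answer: 2702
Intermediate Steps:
h(w, m) = 2 + (2 + w)²/2 (h(w, m) = 2 + (w + 2)²/2 = 2 + (2 + w)²/2)
G = -20
h(-2, J(1, 6)) - 135*G = (2 + (2 - 2)²/2) - 135*(-20) = (2 + (½)*0²) + 2700 = (2 + (½)*0) + 2700 = (2 + 0) + 2700 = 2 + 2700 = 2702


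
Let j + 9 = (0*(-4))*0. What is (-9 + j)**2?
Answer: 324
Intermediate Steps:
j = -9 (j = -9 + (0*(-4))*0 = -9 + 0*0 = -9 + 0 = -9)
(-9 + j)**2 = (-9 - 9)**2 = (-18)**2 = 324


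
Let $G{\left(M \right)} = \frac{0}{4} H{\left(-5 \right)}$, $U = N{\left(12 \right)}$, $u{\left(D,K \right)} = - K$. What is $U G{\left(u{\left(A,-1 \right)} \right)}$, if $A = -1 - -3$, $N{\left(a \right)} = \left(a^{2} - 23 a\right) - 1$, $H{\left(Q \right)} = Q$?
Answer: $0$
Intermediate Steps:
$N{\left(a \right)} = -1 + a^{2} - 23 a$
$A = 2$ ($A = -1 + 3 = 2$)
$U = -133$ ($U = -1 + 12^{2} - 276 = -1 + 144 - 276 = -133$)
$G{\left(M \right)} = 0$ ($G{\left(M \right)} = \frac{0}{4} \left(-5\right) = 0 \cdot \frac{1}{4} \left(-5\right) = 0 \left(-5\right) = 0$)
$U G{\left(u{\left(A,-1 \right)} \right)} = \left(-133\right) 0 = 0$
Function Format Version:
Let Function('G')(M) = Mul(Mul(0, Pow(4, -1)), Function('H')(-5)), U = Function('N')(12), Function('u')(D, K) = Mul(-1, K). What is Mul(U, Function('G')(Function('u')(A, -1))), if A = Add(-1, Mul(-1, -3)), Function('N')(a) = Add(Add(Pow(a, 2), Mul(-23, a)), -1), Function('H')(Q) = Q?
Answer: 0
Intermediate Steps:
Function('N')(a) = Add(-1, Pow(a, 2), Mul(-23, a))
A = 2 (A = Add(-1, 3) = 2)
U = -133 (U = Add(-1, Pow(12, 2), Mul(-23, 12)) = Add(-1, 144, -276) = -133)
Function('G')(M) = 0 (Function('G')(M) = Mul(Mul(0, Pow(4, -1)), -5) = Mul(Mul(0, Rational(1, 4)), -5) = Mul(0, -5) = 0)
Mul(U, Function('G')(Function('u')(A, -1))) = Mul(-133, 0) = 0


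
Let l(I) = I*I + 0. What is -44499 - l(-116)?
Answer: -57955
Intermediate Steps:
l(I) = I² (l(I) = I² + 0 = I²)
-44499 - l(-116) = -44499 - 1*(-116)² = -44499 - 1*13456 = -44499 - 13456 = -57955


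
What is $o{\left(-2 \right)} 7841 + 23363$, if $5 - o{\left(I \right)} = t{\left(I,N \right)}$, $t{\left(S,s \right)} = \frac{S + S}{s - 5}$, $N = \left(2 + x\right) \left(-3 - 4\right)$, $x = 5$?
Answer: $\frac{1673654}{27} \approx 61987.0$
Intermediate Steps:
$N = -49$ ($N = \left(2 + 5\right) \left(-3 - 4\right) = 7 \left(-7\right) = -49$)
$t{\left(S,s \right)} = \frac{2 S}{-5 + s}$
$o{\left(I \right)} = 5 + \frac{I}{27}$ ($o{\left(I \right)} = 5 - \frac{2 I}{-5 - 49} = 5 - \frac{2 I}{-54} = 5 - 2 I \left(- \frac{1}{54}\right) = 5 - - \frac{I}{27} = 5 + \frac{I}{27}$)
$o{\left(-2 \right)} 7841 + 23363 = \left(5 + \frac{1}{27} \left(-2\right)\right) 7841 + 23363 = \left(5 - \frac{2}{27}\right) 7841 + 23363 = \frac{133}{27} \cdot 7841 + 23363 = \frac{1042853}{27} + 23363 = \frac{1673654}{27}$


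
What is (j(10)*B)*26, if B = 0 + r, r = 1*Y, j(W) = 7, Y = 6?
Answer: 1092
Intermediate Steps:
r = 6 (r = 1*6 = 6)
B = 6 (B = 0 + 6 = 6)
(j(10)*B)*26 = (7*6)*26 = 42*26 = 1092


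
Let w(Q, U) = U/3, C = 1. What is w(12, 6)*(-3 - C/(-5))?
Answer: -28/5 ≈ -5.6000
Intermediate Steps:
w(Q, U) = U/3 (w(Q, U) = U*(⅓) = U/3)
w(12, 6)*(-3 - C/(-5)) = ((⅓)*6)*(-3 - 1/(-5)) = 2*(-3 - (-1)/5) = 2*(-3 - 1*(-⅕)) = 2*(-3 + ⅕) = 2*(-14/5) = -28/5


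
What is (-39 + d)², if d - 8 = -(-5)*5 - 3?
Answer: 81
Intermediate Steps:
d = 30 (d = 8 + (-(-5)*5 - 3) = 8 + (-1*(-25) - 3) = 8 + (25 - 3) = 8 + 22 = 30)
(-39 + d)² = (-39 + 30)² = (-9)² = 81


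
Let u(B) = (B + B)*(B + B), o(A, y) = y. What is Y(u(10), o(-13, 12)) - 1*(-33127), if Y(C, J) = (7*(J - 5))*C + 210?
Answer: 52937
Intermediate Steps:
u(B) = 4*B**2 (u(B) = (2*B)*(2*B) = 4*B**2)
Y(C, J) = 210 + C*(-35 + 7*J) (Y(C, J) = (7*(-5 + J))*C + 210 = (-35 + 7*J)*C + 210 = C*(-35 + 7*J) + 210 = 210 + C*(-35 + 7*J))
Y(u(10), o(-13, 12)) - 1*(-33127) = (210 - 140*10**2 + 7*(4*10**2)*12) - 1*(-33127) = (210 - 140*100 + 7*(4*100)*12) + 33127 = (210 - 35*400 + 7*400*12) + 33127 = (210 - 14000 + 33600) + 33127 = 19810 + 33127 = 52937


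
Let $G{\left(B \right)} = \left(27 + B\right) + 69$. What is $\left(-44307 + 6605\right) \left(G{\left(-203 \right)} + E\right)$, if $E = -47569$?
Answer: $1797480552$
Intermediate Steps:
$G{\left(B \right)} = 96 + B$
$\left(-44307 + 6605\right) \left(G{\left(-203 \right)} + E\right) = \left(-44307 + 6605\right) \left(\left(96 - 203\right) - 47569\right) = - 37702 \left(-107 - 47569\right) = \left(-37702\right) \left(-47676\right) = 1797480552$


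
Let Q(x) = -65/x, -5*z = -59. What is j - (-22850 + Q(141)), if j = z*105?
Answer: 3396614/141 ≈ 24089.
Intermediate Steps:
z = 59/5 (z = -⅕*(-59) = 59/5 ≈ 11.800)
j = 1239 (j = (59/5)*105 = 1239)
j - (-22850 + Q(141)) = 1239 - (-22850 - 65/141) = 1239 - 1*(-3221915/141) = 1239 + 3221915/141 = 3396614/141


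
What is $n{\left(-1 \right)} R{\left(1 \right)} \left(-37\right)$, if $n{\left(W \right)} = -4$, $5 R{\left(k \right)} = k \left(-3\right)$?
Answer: $- \frac{444}{5} \approx -88.8$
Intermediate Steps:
$R{\left(k \right)} = - \frac{3 k}{5}$ ($R{\left(k \right)} = \frac{k \left(-3\right)}{5} = \frac{\left(-3\right) k}{5} = - \frac{3 k}{5}$)
$n{\left(-1 \right)} R{\left(1 \right)} \left(-37\right) = - 4 \left(\left(- \frac{3}{5}\right) 1\right) \left(-37\right) = \left(-4\right) \left(- \frac{3}{5}\right) \left(-37\right) = \frac{12}{5} \left(-37\right) = - \frac{444}{5}$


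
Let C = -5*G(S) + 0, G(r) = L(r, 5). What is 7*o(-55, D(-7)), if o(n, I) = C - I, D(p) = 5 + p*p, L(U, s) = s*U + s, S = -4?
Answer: 147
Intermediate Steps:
L(U, s) = s + U*s (L(U, s) = U*s + s = s + U*s)
G(r) = 5 + 5*r (G(r) = 5*(1 + r) = 5 + 5*r)
C = 75 (C = -5*(5 + 5*(-4)) + 0 = -5*(5 - 20) + 0 = -5*(-15) + 0 = 75 + 0 = 75)
D(p) = 5 + p²
o(n, I) = 75 - I
7*o(-55, D(-7)) = 7*(75 - (5 + (-7)²)) = 7*(75 - (5 + 49)) = 7*(75 - 1*54) = 7*(75 - 54) = 7*21 = 147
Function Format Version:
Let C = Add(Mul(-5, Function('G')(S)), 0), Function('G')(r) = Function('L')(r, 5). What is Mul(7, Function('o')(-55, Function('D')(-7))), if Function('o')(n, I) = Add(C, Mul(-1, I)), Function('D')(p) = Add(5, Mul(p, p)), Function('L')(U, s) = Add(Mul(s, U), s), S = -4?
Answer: 147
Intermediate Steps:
Function('L')(U, s) = Add(s, Mul(U, s)) (Function('L')(U, s) = Add(Mul(U, s), s) = Add(s, Mul(U, s)))
Function('G')(r) = Add(5, Mul(5, r)) (Function('G')(r) = Mul(5, Add(1, r)) = Add(5, Mul(5, r)))
C = 75 (C = Add(Mul(-5, Add(5, Mul(5, -4))), 0) = Add(Mul(-5, Add(5, -20)), 0) = Add(Mul(-5, -15), 0) = Add(75, 0) = 75)
Function('D')(p) = Add(5, Pow(p, 2))
Function('o')(n, I) = Add(75, Mul(-1, I))
Mul(7, Function('o')(-55, Function('D')(-7))) = Mul(7, Add(75, Mul(-1, Add(5, Pow(-7, 2))))) = Mul(7, Add(75, Mul(-1, Add(5, 49)))) = Mul(7, Add(75, Mul(-1, 54))) = Mul(7, Add(75, -54)) = Mul(7, 21) = 147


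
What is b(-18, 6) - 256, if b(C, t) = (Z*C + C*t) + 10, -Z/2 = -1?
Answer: -390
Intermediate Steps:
Z = 2 (Z = -2*(-1) = 2)
b(C, t) = 10 + 2*C + C*t (b(C, t) = (2*C + C*t) + 10 = 10 + 2*C + C*t)
b(-18, 6) - 256 = (10 + 2*(-18) - 18*6) - 256 = (10 - 36 - 108) - 256 = -134 - 256 = -390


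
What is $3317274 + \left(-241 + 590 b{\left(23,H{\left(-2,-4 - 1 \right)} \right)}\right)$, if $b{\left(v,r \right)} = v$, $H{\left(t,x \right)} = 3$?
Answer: $3330603$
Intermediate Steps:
$3317274 + \left(-241 + 590 b{\left(23,H{\left(-2,-4 - 1 \right)} \right)}\right) = 3317274 + \left(-241 + 590 \cdot 23\right) = 3317274 + \left(-241 + 13570\right) = 3317274 + 13329 = 3330603$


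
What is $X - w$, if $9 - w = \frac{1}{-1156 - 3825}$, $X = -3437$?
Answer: $- \frac{17164527}{4981} \approx -3446.0$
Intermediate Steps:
$w = \frac{44830}{4981}$ ($w = 9 - \frac{1}{-1156 - 3825} = 9 - \frac{1}{-4981} = 9 - - \frac{1}{4981} = 9 + \frac{1}{4981} = \frac{44830}{4981} \approx 9.0002$)
$X - w = -3437 - \frac{44830}{4981} = - \frac{17164527}{4981}$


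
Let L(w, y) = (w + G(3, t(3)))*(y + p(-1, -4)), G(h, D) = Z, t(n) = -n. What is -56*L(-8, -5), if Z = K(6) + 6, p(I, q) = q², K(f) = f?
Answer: -2464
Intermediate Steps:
Z = 12 (Z = 6 + 6 = 12)
G(h, D) = 12
L(w, y) = (12 + w)*(16 + y) (L(w, y) = (w + 12)*(y + (-4)²) = (12 + w)*(y + 16) = (12 + w)*(16 + y))
-56*L(-8, -5) = -56*(192 + 12*(-5) + 16*(-8) - 8*(-5)) = -56*(192 - 60 - 128 + 40) = -56*44 = -2464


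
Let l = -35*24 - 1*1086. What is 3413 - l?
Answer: 5339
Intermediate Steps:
l = -1926 (l = -840 - 1086 = -1926)
3413 - l = 3413 - 1*(-1926) = 3413 + 1926 = 5339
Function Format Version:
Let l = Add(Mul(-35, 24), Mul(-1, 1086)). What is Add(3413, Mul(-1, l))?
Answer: 5339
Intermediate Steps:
l = -1926 (l = Add(-840, -1086) = -1926)
Add(3413, Mul(-1, l)) = Add(3413, Mul(-1, -1926)) = Add(3413, 1926) = 5339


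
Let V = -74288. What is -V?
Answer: 74288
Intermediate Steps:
-V = -1*(-74288) = 74288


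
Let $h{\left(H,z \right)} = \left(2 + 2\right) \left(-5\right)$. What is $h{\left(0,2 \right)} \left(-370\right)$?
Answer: $7400$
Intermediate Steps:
$h{\left(H,z \right)} = -20$ ($h{\left(H,z \right)} = 4 \left(-5\right) = -20$)
$h{\left(0,2 \right)} \left(-370\right) = \left(-20\right) \left(-370\right) = 7400$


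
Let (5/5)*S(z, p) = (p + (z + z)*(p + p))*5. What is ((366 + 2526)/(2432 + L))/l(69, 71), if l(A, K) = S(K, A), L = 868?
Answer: 241/27039375 ≈ 8.9129e-6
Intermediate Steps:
S(z, p) = 5*p + 20*p*z (S(z, p) = (p + (z + z)*(p + p))*5 = (p + (2*z)*(2*p))*5 = (p + 4*p*z)*5 = 5*p + 20*p*z)
l(A, K) = 5*A*(1 + 4*K)
((366 + 2526)/(2432 + L))/l(69, 71) = ((366 + 2526)/(2432 + 868))/((5*69*(1 + 4*71))) = (2892/3300)/((5*69*(1 + 284))) = (2892*(1/3300))/((5*69*285)) = (241/275)/98325 = (241/275)*(1/98325) = 241/27039375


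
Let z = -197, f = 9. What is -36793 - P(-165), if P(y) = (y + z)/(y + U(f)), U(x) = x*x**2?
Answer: -10375445/282 ≈ -36792.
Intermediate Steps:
U(x) = x**3
P(y) = (-197 + y)/(729 + y) (P(y) = (y - 197)/(y + 9**3) = (-197 + y)/(y + 729) = (-197 + y)/(729 + y))
-36793 - P(-165) = -36793 - (-197 - 165)/(729 - 165) = -36793 - (-362)/564 = -36793 - 1*(-181/282) = -36793 + 181/282 = -10375445/282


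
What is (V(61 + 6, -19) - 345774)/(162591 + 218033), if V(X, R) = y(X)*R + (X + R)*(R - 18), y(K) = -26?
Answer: -21691/23789 ≈ -0.91181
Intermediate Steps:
V(X, R) = -26*R + (-18 + R)*(R + X) (V(X, R) = -26*R + (X + R)*(R - 18) = -26*R + (R + X)*(-18 + R) = -26*R + (-18 + R)*(R + X))
(V(61 + 6, -19) - 345774)/(162591 + 218033) = (((-19)² - 44*(-19) - 18*(61 + 6) - 19*(61 + 6)) - 345774)/(162591 + 218033) = ((361 + 836 - 18*67 - 19*67) - 345774)/380624 = ((361 + 836 - 1206 - 1273) - 345774)*(1/380624) = (-1282 - 345774)*(1/380624) = -347056*1/380624 = -21691/23789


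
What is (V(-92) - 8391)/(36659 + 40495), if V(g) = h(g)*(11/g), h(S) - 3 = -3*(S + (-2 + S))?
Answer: -259381/2366056 ≈ -0.10963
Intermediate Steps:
h(S) = 9 - 6*S (h(S) = 3 - 3*(S + (-2 + S)) = 3 - 3*(-2 + 2*S) = 3 + (6 - 6*S) = 9 - 6*S)
V(g) = 11*(9 - 6*g)/g (V(g) = (9 - 6*g)*(11/g) = 11*(9 - 6*g)/g)
(V(-92) - 8391)/(36659 + 40495) = ((-66 + 99/(-92)) - 8391)/(36659 + 40495) = ((-66 + 99*(-1/92)) - 8391)/77154 = ((-66 - 99/92) - 8391)*(1/77154) = (-6171/92 - 8391)*(1/77154) = -778143/92*1/77154 = -259381/2366056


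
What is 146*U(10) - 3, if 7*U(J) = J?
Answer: 1439/7 ≈ 205.57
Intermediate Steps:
U(J) = J/7
146*U(10) - 3 = 146*((⅐)*10) - 3 = 146*(10/7) - 3 = 1460/7 - 3 = 1439/7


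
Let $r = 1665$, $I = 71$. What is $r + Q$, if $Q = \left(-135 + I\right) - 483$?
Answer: $1118$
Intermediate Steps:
$Q = -547$ ($Q = \left(-135 + 71\right) - 483 = -64 - 483 = -547$)
$r + Q = 1665 - 547 = 1118$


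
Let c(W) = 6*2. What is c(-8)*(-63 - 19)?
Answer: -984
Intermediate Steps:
c(W) = 12
c(-8)*(-63 - 19) = 12*(-63 - 19) = 12*(-82) = -984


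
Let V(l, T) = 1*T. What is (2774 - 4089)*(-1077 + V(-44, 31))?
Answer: 1375490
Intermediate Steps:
V(l, T) = T
(2774 - 4089)*(-1077 + V(-44, 31)) = (2774 - 4089)*(-1077 + 31) = -1315*(-1046) = 1375490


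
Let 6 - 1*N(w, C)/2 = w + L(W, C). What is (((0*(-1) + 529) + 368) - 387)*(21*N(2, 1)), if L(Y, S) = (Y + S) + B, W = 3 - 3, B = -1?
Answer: 85680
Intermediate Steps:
W = 0
L(Y, S) = -1 + S + Y (L(Y, S) = (Y + S) - 1 = (S + Y) - 1 = -1 + S + Y)
N(w, C) = 14 - 2*C - 2*w (N(w, C) = 12 - 2*(w + (-1 + C + 0)) = 12 - 2*(w + (-1 + C)) = 12 - 2*(-1 + C + w) = 12 + (2 - 2*C - 2*w) = 14 - 2*C - 2*w)
(((0*(-1) + 529) + 368) - 387)*(21*N(2, 1)) = (((0*(-1) + 529) + 368) - 387)*(21*(14 - 2*1 - 2*2)) = (((0 + 529) + 368) - 387)*(21*(14 - 2 - 4)) = ((529 + 368) - 387)*(21*8) = (897 - 387)*168 = 510*168 = 85680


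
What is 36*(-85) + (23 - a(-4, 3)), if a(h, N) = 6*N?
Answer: -3055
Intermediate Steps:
36*(-85) + (23 - a(-4, 3)) = 36*(-85) + (23 - 6*3) = -3060 + (23 - 1*18) = -3060 + (23 - 18) = -3060 + 5 = -3055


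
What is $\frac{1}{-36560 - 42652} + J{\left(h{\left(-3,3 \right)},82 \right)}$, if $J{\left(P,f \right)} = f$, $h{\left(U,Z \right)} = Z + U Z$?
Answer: $\frac{6495383}{79212} \approx 82.0$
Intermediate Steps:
$\frac{1}{-36560 - 42652} + J{\left(h{\left(-3,3 \right)},82 \right)} = \frac{1}{-36560 - 42652} + 82 = \frac{1}{-79212} + 82 = - \frac{1}{79212} + 82 = \frac{6495383}{79212}$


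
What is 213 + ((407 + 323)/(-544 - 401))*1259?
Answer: -143557/189 ≈ -759.56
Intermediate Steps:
213 + ((407 + 323)/(-544 - 401))*1259 = 213 + (730/(-945))*1259 = 213 + (730*(-1/945))*1259 = 213 - 146/189*1259 = 213 - 183814/189 = -143557/189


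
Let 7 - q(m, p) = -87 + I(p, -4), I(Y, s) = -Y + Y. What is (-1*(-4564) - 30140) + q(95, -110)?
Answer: -25482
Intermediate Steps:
I(Y, s) = 0
q(m, p) = 94 (q(m, p) = 7 - (-87 + 0) = 7 - 1*(-87) = 7 + 87 = 94)
(-1*(-4564) - 30140) + q(95, -110) = (-1*(-4564) - 30140) + 94 = (4564 - 30140) + 94 = -25576 + 94 = -25482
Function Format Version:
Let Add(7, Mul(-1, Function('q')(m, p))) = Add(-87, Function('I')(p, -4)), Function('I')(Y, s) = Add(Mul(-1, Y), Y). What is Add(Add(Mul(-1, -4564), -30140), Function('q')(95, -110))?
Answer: -25482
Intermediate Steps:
Function('I')(Y, s) = 0
Function('q')(m, p) = 94 (Function('q')(m, p) = Add(7, Mul(-1, Add(-87, 0))) = Add(7, Mul(-1, -87)) = Add(7, 87) = 94)
Add(Add(Mul(-1, -4564), -30140), Function('q')(95, -110)) = Add(Add(Mul(-1, -4564), -30140), 94) = Add(Add(4564, -30140), 94) = Add(-25576, 94) = -25482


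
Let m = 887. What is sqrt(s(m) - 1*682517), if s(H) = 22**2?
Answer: I*sqrt(682033) ≈ 825.85*I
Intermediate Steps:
s(H) = 484
sqrt(s(m) - 1*682517) = sqrt(484 - 1*682517) = sqrt(484 - 682517) = sqrt(-682033) = I*sqrt(682033)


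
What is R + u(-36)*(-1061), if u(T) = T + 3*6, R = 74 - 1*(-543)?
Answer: 19715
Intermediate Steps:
R = 617 (R = 74 + 543 = 617)
u(T) = 18 + T (u(T) = T + 18 = 18 + T)
R + u(-36)*(-1061) = 617 + (18 - 36)*(-1061) = 617 - 18*(-1061) = 617 + 19098 = 19715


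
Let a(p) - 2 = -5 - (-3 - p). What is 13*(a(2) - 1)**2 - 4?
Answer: 9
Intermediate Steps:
a(p) = p (a(p) = 2 + (-5 - (-3 - p)) = 2 + (-5 + (3 + p)) = 2 + (-2 + p) = p)
13*(a(2) - 1)**2 - 4 = 13*(2 - 1)**2 - 4 = 13*1**2 - 4 = 13*1 - 4 = 13 - 4 = 9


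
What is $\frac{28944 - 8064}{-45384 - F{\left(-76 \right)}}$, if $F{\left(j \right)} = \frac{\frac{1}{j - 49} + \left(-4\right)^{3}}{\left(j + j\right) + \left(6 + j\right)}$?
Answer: $- \frac{740000}{1608447} \approx -0.46007$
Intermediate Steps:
$F{\left(j \right)} = \frac{-64 + \frac{1}{-49 + j}}{6 + 3 j}$ ($F{\left(j \right)} = \frac{\frac{1}{-49 + j} - 64}{2 j + \left(6 + j\right)} = \frac{-64 + \frac{1}{-49 + j}}{6 + 3 j}$)
$\frac{28944 - 8064}{-45384 - F{\left(-76 \right)}} = \frac{28944 - 8064}{-45384 - \frac{-3137 + 64 \left(-76\right)}{3 \left(98 - \left(-76\right)^{2} + 47 \left(-76\right)\right)}} = \frac{20880}{-45384 - \frac{-3137 - 4864}{3 \left(98 - 5776 - 3572\right)}} = \frac{20880}{-45384 - \frac{1}{3} \frac{1}{98 - 5776 - 3572} \left(-8001\right)} = \frac{20880}{-45384 - \frac{1}{3} \frac{1}{-9250} \left(-8001\right)} = \frac{20880}{-45384 - \frac{1}{3} \left(- \frac{1}{9250}\right) \left(-8001\right)} = \frac{20880}{-45384 - \frac{2667}{9250}} = \frac{20880}{- \frac{419804667}{9250}} = 20880 \left(- \frac{9250}{419804667}\right) = - \frac{740000}{1608447}$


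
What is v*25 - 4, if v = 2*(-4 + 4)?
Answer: -4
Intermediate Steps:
v = 0 (v = 2*0 = 0)
v*25 - 4 = 0*25 - 4 = 0 - 4 = -4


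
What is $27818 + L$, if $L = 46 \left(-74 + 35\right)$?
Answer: $26024$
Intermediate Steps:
$L = -1794$ ($L = 46 \left(-39\right) = -1794$)
$27818 + L = 27818 - 1794 = 26024$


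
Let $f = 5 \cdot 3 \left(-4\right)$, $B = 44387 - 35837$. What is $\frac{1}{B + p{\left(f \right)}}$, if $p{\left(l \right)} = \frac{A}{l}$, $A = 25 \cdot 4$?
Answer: $\frac{3}{25645} \approx 0.00011698$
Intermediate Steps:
$B = 8550$
$f = -60$ ($f = 15 \left(-4\right) = -60$)
$A = 100$
$p{\left(l \right)} = \frac{100}{l}$
$\frac{1}{B + p{\left(f \right)}} = \frac{1}{8550 + \frac{100}{-60}} = \frac{1}{8550 + 100 \left(- \frac{1}{60}\right)} = \frac{1}{8550 - \frac{5}{3}} = \frac{1}{\frac{25645}{3}} = \frac{3}{25645}$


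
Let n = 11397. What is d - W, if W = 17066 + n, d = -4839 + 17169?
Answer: -16133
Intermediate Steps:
d = 12330
W = 28463 (W = 17066 + 11397 = 28463)
d - W = 12330 - 1*28463 = 12330 - 28463 = -16133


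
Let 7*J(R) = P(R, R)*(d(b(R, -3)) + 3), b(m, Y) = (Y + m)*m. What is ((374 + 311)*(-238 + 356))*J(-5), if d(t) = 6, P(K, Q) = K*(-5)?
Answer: 18186750/7 ≈ 2.5981e+6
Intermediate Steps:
P(K, Q) = -5*K
b(m, Y) = m*(Y + m)
J(R) = -45*R/7 (J(R) = ((-5*R)*(6 + 3))/7 = (-5*R*9)/7 = (-45*R)/7 = -45*R/7)
((374 + 311)*(-238 + 356))*J(-5) = ((374 + 311)*(-238 + 356))*(-45/7*(-5)) = (685*118)*(225/7) = 80830*(225/7) = 18186750/7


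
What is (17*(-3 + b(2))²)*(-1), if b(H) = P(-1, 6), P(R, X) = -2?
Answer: -425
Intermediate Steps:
b(H) = -2
(17*(-3 + b(2))²)*(-1) = (17*(-3 - 2)²)*(-1) = (17*(-5)²)*(-1) = (17*25)*(-1) = 425*(-1) = -425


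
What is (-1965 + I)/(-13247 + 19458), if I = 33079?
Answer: 31114/6211 ≈ 5.0095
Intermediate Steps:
(-1965 + I)/(-13247 + 19458) = (-1965 + 33079)/(-13247 + 19458) = 31114/6211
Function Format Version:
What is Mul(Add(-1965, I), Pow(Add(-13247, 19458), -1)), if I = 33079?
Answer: Rational(31114, 6211) ≈ 5.0095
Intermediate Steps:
Mul(Add(-1965, I), Pow(Add(-13247, 19458), -1)) = Mul(Add(-1965, 33079), Pow(Add(-13247, 19458), -1)) = Mul(31114, Pow(6211, -1)) = Mul(31114, Rational(1, 6211)) = Rational(31114, 6211)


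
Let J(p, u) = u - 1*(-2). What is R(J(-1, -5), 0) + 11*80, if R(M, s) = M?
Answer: 877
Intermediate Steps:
J(p, u) = 2 + u (J(p, u) = u + 2 = 2 + u)
R(J(-1, -5), 0) + 11*80 = (2 - 5) + 11*80 = -3 + 880 = 877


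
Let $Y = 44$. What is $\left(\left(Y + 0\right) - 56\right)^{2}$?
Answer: $144$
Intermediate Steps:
$\left(\left(Y + 0\right) - 56\right)^{2} = \left(\left(44 + 0\right) - 56\right)^{2} = \left(44 - 56\right)^{2} = \left(-12\right)^{2} = 144$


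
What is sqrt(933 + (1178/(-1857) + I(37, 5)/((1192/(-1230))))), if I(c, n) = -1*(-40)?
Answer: sqrt(68221010210421)/276693 ≈ 29.851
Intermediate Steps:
I(c, n) = 40
sqrt(933 + (1178/(-1857) + I(37, 5)/((1192/(-1230))))) = sqrt(933 + (1178/(-1857) + 40/((1192/(-1230))))) = sqrt(933 + (1178*(-1/1857) + 40/((1192*(-1/1230))))) = sqrt(933 + (-1178/1857 + 40/(-596/615))) = sqrt(933 + (-1178/1857 + 40*(-615/596))) = sqrt(933 + (-1178/1857 - 6150/149)) = sqrt(933 - 11596072/276693) = sqrt(246558497/276693) = sqrt(68221010210421)/276693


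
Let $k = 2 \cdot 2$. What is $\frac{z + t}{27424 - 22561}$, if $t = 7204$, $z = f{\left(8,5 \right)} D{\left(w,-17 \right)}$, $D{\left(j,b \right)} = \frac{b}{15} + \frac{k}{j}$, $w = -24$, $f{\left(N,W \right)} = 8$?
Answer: $\frac{35968}{24315} \approx 1.4793$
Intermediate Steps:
$k = 4$
$D{\left(j,b \right)} = \frac{4}{j} + \frac{b}{15}$ ($D{\left(j,b \right)} = \frac{b}{15} + \frac{4}{j} = \frac{4}{j} + \frac{b}{15}$)
$z = - \frac{52}{5}$ ($z = 8 \left(\frac{4}{-24} + \frac{1}{15} \left(-17\right)\right) = 8 \left(4 \left(- \frac{1}{24}\right) - \frac{17}{15}\right) = 8 \left(- \frac{1}{6} - \frac{17}{15}\right) = 8 \left(- \frac{13}{10}\right) = - \frac{52}{5} \approx -10.4$)
$\frac{z + t}{27424 - 22561} = \frac{- \frac{52}{5} + 7204}{27424 - 22561} = \frac{35968}{5 \cdot 4863} = \frac{35968}{5} \cdot \frac{1}{4863} = \frac{35968}{24315}$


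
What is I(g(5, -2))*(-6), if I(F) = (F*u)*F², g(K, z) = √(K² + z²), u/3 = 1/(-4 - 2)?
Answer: 87*√29 ≈ 468.51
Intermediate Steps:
u = -½ (u = 3/(-4 - 2) = 3/(-6) = 3*(-⅙) = -½ ≈ -0.50000)
I(F) = -F³/2 (I(F) = (F*(-½))*F² = (-F/2)*F² = -F³/2)
I(g(5, -2))*(-6) = -(5² + (-2)²)^(3/2)/2*(-6) = -(25 + 4)^(3/2)/2*(-6) = -29*√29/2*(-6) = 87*√29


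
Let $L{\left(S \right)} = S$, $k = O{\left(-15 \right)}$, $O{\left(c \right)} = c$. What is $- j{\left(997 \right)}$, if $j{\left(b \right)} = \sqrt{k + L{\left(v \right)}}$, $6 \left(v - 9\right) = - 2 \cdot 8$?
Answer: $- \frac{i \sqrt{78}}{3} \approx - 2.9439 i$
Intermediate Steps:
$k = -15$
$v = \frac{19}{3}$ ($v = 9 + \frac{\left(-1\right) 2 \cdot 8}{6} = 9 + \frac{\left(-1\right) 16}{6} = 9 + \frac{1}{6} \left(-16\right) = 9 - \frac{8}{3} = \frac{19}{3} \approx 6.3333$)
$j{\left(b \right)} = \frac{i \sqrt{78}}{3}$ ($j{\left(b \right)} = \sqrt{-15 + \frac{19}{3}} = \sqrt{- \frac{26}{3}} = \frac{i \sqrt{78}}{3}$)
$- j{\left(997 \right)} = - \frac{i \sqrt{78}}{3}$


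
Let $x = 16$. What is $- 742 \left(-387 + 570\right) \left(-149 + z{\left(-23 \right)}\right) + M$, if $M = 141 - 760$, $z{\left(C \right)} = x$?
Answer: $18058919$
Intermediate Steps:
$z{\left(C \right)} = 16$
$M = -619$ ($M = 141 - 760 = -619$)
$- 742 \left(-387 + 570\right) \left(-149 + z{\left(-23 \right)}\right) + M = - 742 \left(-387 + 570\right) \left(-149 + 16\right) - 619 = - 742 \cdot 183 \left(-133\right) - 619 = \left(-742\right) \left(-24339\right) - 619 = 18059538 - 619 = 18058919$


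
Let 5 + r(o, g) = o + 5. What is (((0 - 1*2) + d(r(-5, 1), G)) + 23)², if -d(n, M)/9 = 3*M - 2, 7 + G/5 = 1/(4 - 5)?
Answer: 1252161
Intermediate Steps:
r(o, g) = o (r(o, g) = -5 + (o + 5) = -5 + (5 + o) = o)
G = -40 (G = -35 + 5/(4 - 5) = -35 + 5/(-1) = -35 + 5*(-1) = -35 - 5 = -40)
d(n, M) = 18 - 27*M (d(n, M) = -9*(3*M - 2) = -9*(-2 + 3*M) = 18 - 27*M)
(((0 - 1*2) + d(r(-5, 1), G)) + 23)² = (((0 - 1*2) + (18 - 27*(-40))) + 23)² = (((0 - 2) + (18 + 1080)) + 23)² = ((-2 + 1098) + 23)² = (1096 + 23)² = 1119² = 1252161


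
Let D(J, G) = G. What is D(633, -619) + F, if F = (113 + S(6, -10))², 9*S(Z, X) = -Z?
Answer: 107998/9 ≈ 12000.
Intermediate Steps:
S(Z, X) = -Z/9 (S(Z, X) = (-Z)/9 = -Z/9)
F = 113569/9 (F = (113 - ⅑*6)² = (113 - ⅔)² = (337/3)² = 113569/9 ≈ 12619.)
D(633, -619) + F = -619 + 113569/9 = 107998/9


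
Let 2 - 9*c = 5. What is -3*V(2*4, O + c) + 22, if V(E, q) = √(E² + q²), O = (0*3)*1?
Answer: 22 - √577 ≈ -2.0208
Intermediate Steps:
c = -⅓ (c = 2/9 - ⅑*5 = 2/9 - 5/9 = -⅓ ≈ -0.33333)
O = 0 (O = 0*1 = 0)
-3*V(2*4, O + c) + 22 = -3*√((2*4)² + (0 - ⅓)²) + 22 = -3*√(8² + (-⅓)²) + 22 = -3*√(64 + ⅑) + 22 = -√577 + 22 = 22 - √577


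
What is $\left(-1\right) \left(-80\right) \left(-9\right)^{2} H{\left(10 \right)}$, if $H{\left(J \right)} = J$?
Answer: $64800$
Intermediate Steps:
$\left(-1\right) \left(-80\right) \left(-9\right)^{2} H{\left(10 \right)} = \left(-1\right) \left(-80\right) \left(-9\right)^{2} \cdot 10 = 80 \cdot 81 \cdot 10 = 6480 \cdot 10 = 64800$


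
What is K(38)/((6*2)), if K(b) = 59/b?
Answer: 59/456 ≈ 0.12939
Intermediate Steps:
K(38)/((6*2)) = (59/38)/((6*2)) = (59*(1/38))/12 = (1/12)*(59/38) = 59/456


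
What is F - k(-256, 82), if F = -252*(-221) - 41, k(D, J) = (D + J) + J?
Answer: 55743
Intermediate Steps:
k(D, J) = D + 2*J
F = 55651 (F = 55692 - 41 = 55651)
F - k(-256, 82) = 55651 - (-256 + 2*82) = 55651 - (-256 + 164) = 55651 - 1*(-92) = 55651 + 92 = 55743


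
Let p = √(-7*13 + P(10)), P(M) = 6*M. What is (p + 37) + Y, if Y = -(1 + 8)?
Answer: 28 + I*√31 ≈ 28.0 + 5.5678*I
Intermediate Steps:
Y = -9 (Y = -1*9 = -9)
p = I*√31 (p = √(-7*13 + 6*10) = √(-91 + 60) = √(-31) = I*√31 ≈ 5.5678*I)
(p + 37) + Y = (I*√31 + 37) - 9 = (37 + I*√31) - 9 = 28 + I*√31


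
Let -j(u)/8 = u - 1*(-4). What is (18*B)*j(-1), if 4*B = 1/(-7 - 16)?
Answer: 108/23 ≈ 4.6956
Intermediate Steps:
B = -1/92 (B = 1/(4*(-7 - 16)) = (1/4)/(-23) = (1/4)*(-1/23) = -1/92 ≈ -0.010870)
j(u) = -32 - 8*u (j(u) = -8*(u - 1*(-4)) = -8*(u + 4) = -8*(4 + u) = -32 - 8*u)
(18*B)*j(-1) = (18*(-1/92))*(-32 - 8*(-1)) = -9*(-32 + 8)/46 = -9/46*(-24) = 108/23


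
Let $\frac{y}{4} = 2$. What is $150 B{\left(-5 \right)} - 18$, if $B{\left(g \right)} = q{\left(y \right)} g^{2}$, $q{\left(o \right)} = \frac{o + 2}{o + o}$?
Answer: $\frac{9303}{4} \approx 2325.8$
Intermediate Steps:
$y = 8$ ($y = 4 \cdot 2 = 8$)
$q{\left(o \right)} = \frac{2 + o}{2 o}$
$B{\left(g \right)} = \frac{5 g^{2}}{8}$ ($B{\left(g \right)} = \frac{2 + 8}{2 \cdot 8} g^{2} = \frac{1}{2} \cdot \frac{1}{8} \cdot 10 g^{2} = \frac{5 g^{2}}{8}$)
$150 B{\left(-5 \right)} - 18 = 150 \frac{5 \left(-5\right)^{2}}{8} - 18 = 150 \cdot \frac{5}{8} \cdot 25 - 18 = 150 \cdot \frac{125}{8} - 18 = \frac{9375}{4} - 18 = \frac{9303}{4}$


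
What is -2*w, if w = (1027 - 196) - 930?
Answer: 198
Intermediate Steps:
w = -99 (w = 831 - 930 = -99)
-2*w = -2*(-99) = 198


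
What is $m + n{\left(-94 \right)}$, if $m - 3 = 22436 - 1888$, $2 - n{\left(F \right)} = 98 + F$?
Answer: $20549$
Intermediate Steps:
$n{\left(F \right)} = -96 - F$ ($n{\left(F \right)} = 2 - \left(98 + F\right) = -96 - F$)
$m = 20551$ ($m = 3 + \left(22436 - 1888\right) = 3 + 20548 = 20551$)
$m + n{\left(-94 \right)} = 20551 - 2 = 20549$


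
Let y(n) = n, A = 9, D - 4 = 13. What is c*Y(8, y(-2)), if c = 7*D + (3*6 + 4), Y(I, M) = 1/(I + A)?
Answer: 141/17 ≈ 8.2941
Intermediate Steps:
D = 17 (D = 4 + 13 = 17)
Y(I, M) = 1/(9 + I) (Y(I, M) = 1/(I + 9) = 1/(9 + I))
c = 141 (c = 7*17 + (3*6 + 4) = 119 + (18 + 4) = 119 + 22 = 141)
c*Y(8, y(-2)) = 141/(9 + 8) = 141/17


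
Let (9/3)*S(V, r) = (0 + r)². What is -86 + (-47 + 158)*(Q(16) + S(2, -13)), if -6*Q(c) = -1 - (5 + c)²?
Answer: 14344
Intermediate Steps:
S(V, r) = r²/3 (S(V, r) = (0 + r)²/3 = r²/3)
Q(c) = ⅙ + (5 + c)²/6 (Q(c) = -(-1 - (5 + c)²)/6 = ⅙ + (5 + c)²/6)
-86 + (-47 + 158)*(Q(16) + S(2, -13)) = -86 + (-47 + 158)*((⅙ + (5 + 16)²/6) + (⅓)*(-13)²) = -86 + 111*((⅙ + (⅙)*21²) + (⅓)*169) = -86 + 111*((⅙ + (⅙)*441) + 169/3) = -86 + 111*((⅙ + 147/2) + 169/3) = -86 + 111*(221/3 + 169/3) = -86 + 111*130 = -86 + 14430 = 14344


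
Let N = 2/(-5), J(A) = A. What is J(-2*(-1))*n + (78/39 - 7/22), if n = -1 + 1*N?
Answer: -123/110 ≈ -1.1182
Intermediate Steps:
N = -⅖ (N = 2*(-⅕) = -⅖ ≈ -0.40000)
n = -7/5 (n = -1 + 1*(-⅖) = -1 - ⅖ = -7/5 ≈ -1.4000)
J(-2*(-1))*n + (78/39 - 7/22) = -2*(-1)*(-7/5) + (78/39 - 7/22) = 2*(-7/5) + (78*(1/39) - 7*1/22) = -14/5 + (2 - 7/22) = -14/5 + 37/22 = -123/110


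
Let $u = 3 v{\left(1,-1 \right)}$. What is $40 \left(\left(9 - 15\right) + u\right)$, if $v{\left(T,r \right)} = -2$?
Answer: $-480$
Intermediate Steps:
$u = -6$ ($u = 3 \left(-2\right) = -6$)
$40 \left(\left(9 - 15\right) + u\right) = 40 \left(\left(9 - 15\right) - 6\right) = 40 \left(-6 - 6\right) = 40 \left(-12\right) = -480$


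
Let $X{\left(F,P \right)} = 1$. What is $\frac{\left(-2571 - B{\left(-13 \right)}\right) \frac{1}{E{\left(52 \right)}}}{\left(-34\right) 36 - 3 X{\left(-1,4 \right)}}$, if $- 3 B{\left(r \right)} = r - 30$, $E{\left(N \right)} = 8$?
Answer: $\frac{1939}{7362} \approx 0.26338$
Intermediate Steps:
$B{\left(r \right)} = 10 - \frac{r}{3}$ ($B{\left(r \right)} = - \frac{r - 30}{3} = - \frac{-30 + r}{3} = 10 - \frac{r}{3}$)
$\frac{\left(-2571 - B{\left(-13 \right)}\right) \frac{1}{E{\left(52 \right)}}}{\left(-34\right) 36 - 3 X{\left(-1,4 \right)}} = \frac{\left(-2571 - \left(10 - - \frac{13}{3}\right)\right) \frac{1}{8}}{\left(-34\right) 36 - 3} = \frac{\left(-2571 - \left(10 + \frac{13}{3}\right)\right) \frac{1}{8}}{-1224 - 3} = \frac{\left(-2571 - \frac{43}{3}\right) \frac{1}{8}}{-1227} = \left(-2571 - \frac{43}{3}\right) \frac{1}{8} \left(- \frac{1}{1227}\right) = \left(- \frac{7756}{3}\right) \frac{1}{8} \left(- \frac{1}{1227}\right) = \left(- \frac{1939}{6}\right) \left(- \frac{1}{1227}\right) = \frac{1939}{7362}$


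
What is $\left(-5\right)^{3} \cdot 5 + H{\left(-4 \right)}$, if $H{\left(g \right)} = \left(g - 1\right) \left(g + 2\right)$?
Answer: $-615$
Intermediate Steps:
$H{\left(g \right)} = \left(-1 + g\right) \left(2 + g\right)$
$\left(-5\right)^{3} \cdot 5 + H{\left(-4 \right)} = \left(-5\right)^{3} \cdot 5 - \left(6 - 16\right) = \left(-125\right) 5 - -10 = -625 + 10 = -615$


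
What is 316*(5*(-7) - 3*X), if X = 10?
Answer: -20540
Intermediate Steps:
316*(5*(-7) - 3*X) = 316*(5*(-7) - 3*10) = 316*(-35 - 30) = 316*(-65) = -20540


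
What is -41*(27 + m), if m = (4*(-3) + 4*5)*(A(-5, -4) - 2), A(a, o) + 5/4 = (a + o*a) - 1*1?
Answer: -4633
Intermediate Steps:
A(a, o) = -9/4 + a + a*o (A(a, o) = -5/4 + ((a + o*a) - 1*1) = -5/4 + ((a + a*o) - 1) = -5/4 + (-1 + a + a*o) = -9/4 + a + a*o)
m = 86 (m = (4*(-3) + 4*5)*((-9/4 - 5 - 5*(-4)) - 2) = (-12 + 20)*((-9/4 - 5 + 20) - 2) = 8*(51/4 - 2) = 8*(43/4) = 86)
-41*(27 + m) = -41*(27 + 86) = -41*113 = -4633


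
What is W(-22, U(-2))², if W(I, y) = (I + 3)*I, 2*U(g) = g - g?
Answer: 174724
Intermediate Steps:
U(g) = 0 (U(g) = (g - g)/2 = (½)*0 = 0)
W(I, y) = I*(3 + I) (W(I, y) = (3 + I)*I = I*(3 + I))
W(-22, U(-2))² = (-22*(3 - 22))² = (-22*(-19))² = 418² = 174724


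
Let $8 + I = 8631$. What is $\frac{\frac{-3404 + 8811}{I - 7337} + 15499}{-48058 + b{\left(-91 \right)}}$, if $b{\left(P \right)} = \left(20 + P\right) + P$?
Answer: $- \frac{19937121}{62010920} \approx -0.32151$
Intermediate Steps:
$I = 8623$ ($I = -8 + 8631 = 8623$)
$b{\left(P \right)} = 20 + 2 P$
$\frac{\frac{-3404 + 8811}{I - 7337} + 15499}{-48058 + b{\left(-91 \right)}} = \frac{\frac{-3404 + 8811}{8623 - 7337} + 15499}{-48058 + \left(20 + 2 \left(-91\right)\right)} = \frac{\frac{5407}{1286} + 15499}{-48058 + \left(20 - 182\right)} = \frac{5407 \cdot \frac{1}{1286} + 15499}{-48058 - 162} = \frac{\frac{5407}{1286} + 15499}{-48220} = \frac{19937121}{1286} \left(- \frac{1}{48220}\right) = - \frac{19937121}{62010920}$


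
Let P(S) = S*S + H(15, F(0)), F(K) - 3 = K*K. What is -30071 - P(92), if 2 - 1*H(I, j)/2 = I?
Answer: -38509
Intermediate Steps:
F(K) = 3 + K² (F(K) = 3 + K*K = 3 + K²)
H(I, j) = 4 - 2*I
P(S) = -26 + S² (P(S) = S*S + (4 - 2*15) = S² + (4 - 30) = S² - 26 = -26 + S²)
-30071 - P(92) = -30071 - (-26 + 92²) = -30071 - (-26 + 8464) = -30071 - 1*8438 = -30071 - 8438 = -38509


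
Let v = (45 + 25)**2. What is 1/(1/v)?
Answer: 4900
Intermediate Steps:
v = 4900 (v = 70**2 = 4900)
1/(1/v) = 1/(1/4900) = 4900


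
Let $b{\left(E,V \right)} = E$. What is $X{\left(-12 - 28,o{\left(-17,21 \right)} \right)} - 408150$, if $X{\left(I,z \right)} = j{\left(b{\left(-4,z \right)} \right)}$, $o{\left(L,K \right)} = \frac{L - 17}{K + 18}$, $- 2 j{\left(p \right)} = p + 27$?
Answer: $- \frac{816323}{2} \approx -4.0816 \cdot 10^{5}$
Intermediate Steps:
$j{\left(p \right)} = - \frac{27}{2} - \frac{p}{2}$ ($j{\left(p \right)} = - \frac{p + 27}{2} = - \frac{27 + p}{2} = - \frac{27}{2} - \frac{p}{2}$)
$o{\left(L,K \right)} = \frac{-17 + L}{18 + K}$
$X{\left(I,z \right)} = - \frac{23}{2}$ ($X{\left(I,z \right)} = - \frac{27}{2} - -2 = - \frac{27}{2} + 2 = - \frac{23}{2}$)
$X{\left(-12 - 28,o{\left(-17,21 \right)} \right)} - 408150 = - \frac{23}{2} - 408150 = - \frac{816323}{2}$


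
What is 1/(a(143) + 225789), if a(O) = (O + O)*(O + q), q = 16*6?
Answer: 1/294143 ≈ 3.3997e-6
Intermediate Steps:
q = 96
a(O) = 2*O*(96 + O) (a(O) = (O + O)*(O + 96) = (2*O)*(96 + O) = 2*O*(96 + O))
1/(a(143) + 225789) = 1/(2*143*(96 + 143) + 225789) = 1/(2*143*239 + 225789) = 1/(68354 + 225789) = 1/294143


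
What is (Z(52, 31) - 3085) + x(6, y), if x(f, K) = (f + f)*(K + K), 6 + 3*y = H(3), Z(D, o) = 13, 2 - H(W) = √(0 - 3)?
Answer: -3104 - 8*I*√3 ≈ -3104.0 - 13.856*I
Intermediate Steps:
H(W) = 2 - I*√3 (H(W) = 2 - √(0 - 3) = 2 - √(-3) = 2 - I*√3)
y = -4/3 - I*√3/3 (y = -2 + (2 - I*√3)/3 = -2 + (⅔ - I*√3/3) = -4/3 - I*√3/3 ≈ -1.3333 - 0.57735*I)
x(f, K) = 4*K*f (x(f, K) = (2*f)*(2*K) = 4*K*f)
(Z(52, 31) - 3085) + x(6, y) = (13 - 3085) + 4*(-4/3 - I*√3/3)*6 = -3072 + (-32 - 8*I*√3) = -3104 - 8*I*√3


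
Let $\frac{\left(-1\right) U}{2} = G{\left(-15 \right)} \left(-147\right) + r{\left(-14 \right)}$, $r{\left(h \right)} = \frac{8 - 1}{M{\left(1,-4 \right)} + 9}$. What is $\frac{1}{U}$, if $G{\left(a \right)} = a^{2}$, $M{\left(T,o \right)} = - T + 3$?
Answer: $\frac{11}{727636} \approx 1.5117 \cdot 10^{-5}$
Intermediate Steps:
$M{\left(T,o \right)} = 3 - T$
$r{\left(h \right)} = \frac{7}{11}$ ($r{\left(h \right)} = \frac{8 - 1}{\left(3 - 1\right) + 9} = \frac{7}{\left(3 - 1\right) + 9} = \frac{7}{2 + 9} = \frac{7}{11}$)
$U = \frac{727636}{11}$ ($U = - 2 \left(\left(-15\right)^{2} \left(-147\right) + \frac{7}{11}\right) = - 2 \left(225 \left(-147\right) + \frac{7}{11}\right) = - 2 \left(-33075 + \frac{7}{11}\right) = \left(-2\right) \left(- \frac{363818}{11}\right) = \frac{727636}{11} \approx 66149.0$)
$\frac{1}{U} = \frac{1}{\frac{727636}{11}} = \frac{11}{727636}$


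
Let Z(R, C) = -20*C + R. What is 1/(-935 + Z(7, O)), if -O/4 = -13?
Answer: -1/1968 ≈ -0.00050813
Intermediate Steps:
O = 52 (O = -4*(-13) = 52)
Z(R, C) = R - 20*C
1/(-935 + Z(7, O)) = 1/(-935 + (7 - 20*52)) = 1/(-935 + (7 - 1040)) = 1/(-935 - 1033) = 1/(-1968) = -1/1968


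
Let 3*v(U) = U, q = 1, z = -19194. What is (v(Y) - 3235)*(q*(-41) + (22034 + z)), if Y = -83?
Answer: -9132204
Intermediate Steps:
v(U) = U/3
(v(Y) - 3235)*(q*(-41) + (22034 + z)) = ((1/3)*(-83) - 3235)*(1*(-41) + (22034 - 19194)) = (-83/3 - 3235)*(-41 + 2840) = -9788/3*2799 = -9132204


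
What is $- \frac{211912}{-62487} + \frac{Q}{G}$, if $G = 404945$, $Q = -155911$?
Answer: $\frac{76070294183}{25303798215} \approx 3.0063$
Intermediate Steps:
$- \frac{211912}{-62487} + \frac{Q}{G} = - \frac{211912}{-62487} - \frac{155911}{404945} = \left(-211912\right) \left(- \frac{1}{62487}\right) - \frac{155911}{404945} = \frac{211912}{62487} - \frac{155911}{404945} = \frac{76070294183}{25303798215}$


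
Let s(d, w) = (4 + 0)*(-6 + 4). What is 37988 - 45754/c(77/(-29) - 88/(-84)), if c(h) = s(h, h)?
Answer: 174829/4 ≈ 43707.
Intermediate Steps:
s(d, w) = -8 (s(d, w) = 4*(-2) = -8)
c(h) = -8
37988 - 45754/c(77/(-29) - 88/(-84)) = 37988 - 45754/(-8) = 37988 - 45754*(-1)/8 = 37988 - 1*(-22877/4) = 37988 + 22877/4 = 174829/4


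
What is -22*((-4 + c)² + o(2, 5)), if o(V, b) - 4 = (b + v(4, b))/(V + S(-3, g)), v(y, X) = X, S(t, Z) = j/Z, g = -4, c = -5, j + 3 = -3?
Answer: -13530/7 ≈ -1932.9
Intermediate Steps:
j = -6 (j = -3 - 3 = -6)
S(t, Z) = -6/Z
o(V, b) = 4 + 2*b/(3/2 + V) (o(V, b) = 4 + (b + b)/(V - 6/(-4)) = 4 + (2*b)/(V - 6*(-¼)) = 4 + (2*b)/(V + 3/2) = 4 + (2*b)/(3/2 + V) = 4 + 2*b/(3/2 + V))
-22*((-4 + c)² + o(2, 5)) = -22*((-4 - 5)² + 4*(3 + 5 + 2*2)/(3 + 2*2)) = -22*((-9)² + 4*(3 + 5 + 4)/(3 + 4)) = -22*(81 + 4*12/7) = -22*(81 + 4*(⅐)*12) = -22*(81 + 48/7) = -22*615/7 = -13530/7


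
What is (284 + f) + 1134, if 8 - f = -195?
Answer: 1621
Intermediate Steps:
f = 203 (f = 8 - 1*(-195) = 8 + 195 = 203)
(284 + f) + 1134 = (284 + 203) + 1134 = 487 + 1134 = 1621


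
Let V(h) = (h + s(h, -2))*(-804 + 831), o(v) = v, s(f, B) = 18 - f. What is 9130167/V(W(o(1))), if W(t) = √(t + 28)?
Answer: 1014463/54 ≈ 18786.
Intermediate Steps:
W(t) = √(28 + t)
V(h) = 486 (V(h) = (h + (18 - h))*(-804 + 831) = 18*27 = 486)
9130167/V(W(o(1))) = 9130167/486 = 9130167*(1/486) = 1014463/54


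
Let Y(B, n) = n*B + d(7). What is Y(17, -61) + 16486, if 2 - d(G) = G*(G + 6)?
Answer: 15360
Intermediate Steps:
d(G) = 2 - G*(6 + G) (d(G) = 2 - G*(G + 6) = 2 - G*(6 + G))
Y(B, n) = -89 + B*n (Y(B, n) = n*B + (2 - 1*7**2 - 6*7) = B*n + (2 - 1*49 - 42) = B*n + (2 - 49 - 42) = B*n - 89 = -89 + B*n)
Y(17, -61) + 16486 = (-89 + 17*(-61)) + 16486 = (-89 - 1037) + 16486 = -1126 + 16486 = 15360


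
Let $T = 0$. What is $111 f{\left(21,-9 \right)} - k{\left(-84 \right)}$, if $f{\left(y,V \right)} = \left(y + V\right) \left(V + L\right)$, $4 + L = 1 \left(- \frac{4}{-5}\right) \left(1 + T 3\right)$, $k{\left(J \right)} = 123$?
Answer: $- \frac{81867}{5} \approx -16373.0$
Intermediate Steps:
$L = - \frac{16}{5}$ ($L = -4 + 1 \left(- \frac{4}{-5}\right) \left(1 + 0 \cdot 3\right) = -4 + 1 \left(\left(-4\right) \left(- \frac{1}{5}\right)\right) \left(1 + 0\right) = -4 + 1 \cdot \frac{4}{5} \cdot 1 = -4 + \frac{4}{5} \cdot 1 = -4 + \frac{4}{5} = - \frac{16}{5} \approx -3.2$)
$f{\left(y,V \right)} = \left(- \frac{16}{5} + V\right) \left(V + y\right)$ ($f{\left(y,V \right)} = \left(y + V\right) \left(V - \frac{16}{5}\right) = \left(V + y\right) \left(- \frac{16}{5} + V\right) = \left(- \frac{16}{5} + V\right) \left(V + y\right)$)
$111 f{\left(21,-9 \right)} - k{\left(-84 \right)} = 111 \left(\left(-9\right)^{2} - - \frac{144}{5} - \frac{336}{5} - 189\right) - 123 = 111 \left(81 + \frac{144}{5} - \frac{336}{5} - 189\right) - 123 = 111 \left(- \frac{732}{5}\right) - 123 = - \frac{81252}{5} - 123 = - \frac{81867}{5}$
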